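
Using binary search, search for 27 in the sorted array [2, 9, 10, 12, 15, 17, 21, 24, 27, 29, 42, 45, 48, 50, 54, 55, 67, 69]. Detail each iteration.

Binary search for 27 in [2, 9, 10, 12, 15, 17, 21, 24, 27, 29, 42, 45, 48, 50, 54, 55, 67, 69]:

lo=0, hi=17, mid=8, arr[mid]=27 -> Found target at index 8!

Binary search finds 27 at index 8 after 1 comparisons. The search repeatedly halves the search space by comparing with the middle element.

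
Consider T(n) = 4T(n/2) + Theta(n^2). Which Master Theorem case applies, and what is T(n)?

Master Theorem for T(n) = 4T(n/2) + O(n^2):

a = 4, b = 2, c = 2
log_b(a) = log_2(4) = 2.0000

Case 2: c = 2 = log_2(4) = 2.0000
T(n) = O(n^2 log n) = O(n^2 log n)

For T(n) = 4T(n/2) + O(n^2): log_2(4) = 2.0000. This is Case 2 of the Master Theorem (c = log_b(a), equal work at all levels), giving O(n^2 log n).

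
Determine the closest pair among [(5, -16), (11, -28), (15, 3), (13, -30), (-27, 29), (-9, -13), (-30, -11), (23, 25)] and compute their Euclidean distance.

Computing all pairwise distances among 8 points:

d((5, -16), (11, -28)) = 13.4164
d((5, -16), (15, 3)) = 21.4709
d((5, -16), (13, -30)) = 16.1245
d((5, -16), (-27, 29)) = 55.2178
d((5, -16), (-9, -13)) = 14.3178
d((5, -16), (-30, -11)) = 35.3553
d((5, -16), (23, 25)) = 44.7772
d((11, -28), (15, 3)) = 31.257
d((11, -28), (13, -30)) = 2.8284 <-- minimum
d((11, -28), (-27, 29)) = 68.5055
d((11, -28), (-9, -13)) = 25.0
d((11, -28), (-30, -11)) = 44.3847
d((11, -28), (23, 25)) = 54.3415
d((15, 3), (13, -30)) = 33.0606
d((15, 3), (-27, 29)) = 49.3964
d((15, 3), (-9, -13)) = 28.8444
d((15, 3), (-30, -11)) = 47.1275
d((15, 3), (23, 25)) = 23.4094
d((13, -30), (-27, 29)) = 71.2811
d((13, -30), (-9, -13)) = 27.8029
d((13, -30), (-30, -11)) = 47.0106
d((13, -30), (23, 25)) = 55.9017
d((-27, 29), (-9, -13)) = 45.6946
d((-27, 29), (-30, -11)) = 40.1123
d((-27, 29), (23, 25)) = 50.1597
d((-9, -13), (-30, -11)) = 21.095
d((-9, -13), (23, 25)) = 49.679
d((-30, -11), (23, 25)) = 64.0703

Closest pair: (11, -28) and (13, -30) with distance 2.8284

The closest pair is (11, -28) and (13, -30) with Euclidean distance 2.8284. For 8 points, brute-force pairwise comparison is shown above. For large n, the divide-and-conquer algorithm (sort by x, recurse on halves, check the dividing strip) achieves O(n log n).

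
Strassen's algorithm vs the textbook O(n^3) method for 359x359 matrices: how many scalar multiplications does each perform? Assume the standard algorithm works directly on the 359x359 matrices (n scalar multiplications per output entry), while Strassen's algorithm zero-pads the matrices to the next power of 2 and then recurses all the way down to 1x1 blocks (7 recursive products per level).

Matrix multiplication for 359x359 matrices:

Strassen's algorithm requires power-of-2 dimensions. Pad 359x359 to 512x512 (next power of 2).

Standard algorithm: 359^3 = 46268279 multiplications
Strassen's algorithm: 7^(log2(512)) = 7^9 = 40353607 multiplications
Savings: 46268279 - 40353607 = 5914672 multiplications

Standard: 46268279 multiplications (359^3). Strassen: 40353607 multiplications (7^9, after padding to 512x512). Strassen reduces 8 recursive multiplications to 7 at each level.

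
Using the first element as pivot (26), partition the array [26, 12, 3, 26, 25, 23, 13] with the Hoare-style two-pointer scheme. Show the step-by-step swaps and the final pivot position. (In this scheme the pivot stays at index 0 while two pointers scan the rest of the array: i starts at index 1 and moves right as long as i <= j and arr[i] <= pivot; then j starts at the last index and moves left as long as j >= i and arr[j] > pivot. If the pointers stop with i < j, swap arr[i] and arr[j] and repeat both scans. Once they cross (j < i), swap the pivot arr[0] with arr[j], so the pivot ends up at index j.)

Hoare-style two-pointer partition with pivot = 26:

Initial array: [26, 12, 3, 26, 25, 23, 13]

Pointers start at i = 1, j = 6.
i ends at 7, j ends at 6: the pointers have crossed (j < i), so scanning stops.

Swap pivot arr[0] with arr[6] to place pivot at position 6: [13, 12, 3, 26, 25, 23, 26]
Pivot position: 6

After partitioning with pivot 26, the array becomes [13, 12, 3, 26, 25, 23, 26]. The pivot is placed at index 6. All elements to the left of the pivot are <= 26, and all elements to the right are > 26.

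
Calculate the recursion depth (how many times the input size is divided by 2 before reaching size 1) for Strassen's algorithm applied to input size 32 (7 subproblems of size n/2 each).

For divide and conquer with division factor 2:

Problem sizes at each level:
Level 0: 32
Level 1: 16
Level 2: 8
Level 3: 4
Level 4: 2
Level 5: 1

The root is level 0 and the size-1 base case is level 5 (the tree spans levels 0 through 5, i.e. 6 levels counting the root), so the depth is the number of divisions: log_2(32) = 5

The recursion tree depth is log_2(32) = 5. At each level, the problem size is divided by 2, so it takes 5 divisions to reduce to a base case of size 1. The algorithm makes 7 recursive calls at each level.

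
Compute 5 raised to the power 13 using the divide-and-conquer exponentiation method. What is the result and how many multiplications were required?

Computing 5^13 by squaring (build up from 5^1; each line after the first costs one multiplication):

5^1 = 5
5^2 = (5^1)^2 = 5^2 = 25
5^3 = 5 * 5^2 = 5 * 25 = 125
5^6 = (5^3)^2 = 125^2 = 15625
5^12 = (5^6)^2 = 15625^2 = 244140625
5^13 = 5 * 5^12 = 5 * 244140625 = 1220703125

Result: 1220703125
Multiplications needed: 5 (5 lines after 5^1)

5^13 = 1220703125. Using exponentiation by squaring, this requires 5 multiplications. The key idea: if the exponent is even, square the half-power; if odd, multiply by the base once.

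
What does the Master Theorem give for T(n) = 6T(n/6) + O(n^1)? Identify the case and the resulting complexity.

Master Theorem for T(n) = 6T(n/6) + O(n^1):

a = 6, b = 6, c = 1
log_b(a) = log_6(6) = 1.0000

Case 2: c = 1 = log_6(6) = 1.0000
T(n) = O(n^1 log n) = O(n log n)

For T(n) = 6T(n/6) + O(n^1): log_6(6) = 1.0000. This is Case 2 of the Master Theorem (c = log_b(a), equal work at all levels), giving O(n log n).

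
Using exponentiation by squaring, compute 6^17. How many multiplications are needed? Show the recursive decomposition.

Computing 6^17 by squaring (build up from 6^1; each line after the first costs one multiplication):

6^1 = 6
6^2 = (6^1)^2 = 6^2 = 36
6^4 = (6^2)^2 = 36^2 = 1296
6^8 = (6^4)^2 = 1296^2 = 1679616
6^16 = (6^8)^2 = 1679616^2 = 2821109907456
6^17 = 6 * 6^16 = 6 * 2821109907456 = 16926659444736

Result: 16926659444736
Multiplications needed: 5 (5 lines after 6^1)

6^17 = 16926659444736. Using exponentiation by squaring, this requires 5 multiplications. The key idea: if the exponent is even, square the half-power; if odd, multiply by the base once.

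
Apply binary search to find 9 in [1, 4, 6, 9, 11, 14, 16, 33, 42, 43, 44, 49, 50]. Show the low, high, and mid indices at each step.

Binary search for 9 in [1, 4, 6, 9, 11, 14, 16, 33, 42, 43, 44, 49, 50]:

lo=0, hi=12, mid=6, arr[mid]=16 -> 16 > 9, search left half
lo=0, hi=5, mid=2, arr[mid]=6 -> 6 < 9, search right half
lo=3, hi=5, mid=4, arr[mid]=11 -> 11 > 9, search left half
lo=3, hi=3, mid=3, arr[mid]=9 -> Found target at index 3!

Binary search finds 9 at index 3 after 4 comparisons. The search repeatedly halves the search space by comparing with the middle element.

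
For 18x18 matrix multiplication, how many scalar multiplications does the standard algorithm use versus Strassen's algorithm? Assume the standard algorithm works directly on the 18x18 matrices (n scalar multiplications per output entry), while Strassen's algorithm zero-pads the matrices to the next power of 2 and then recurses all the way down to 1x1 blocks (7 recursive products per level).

Matrix multiplication for 18x18 matrices:

Strassen's algorithm requires power-of-2 dimensions. Pad 18x18 to 32x32 (next power of 2).

Standard algorithm: 18^3 = 5832 multiplications
Strassen's algorithm: 7^(log2(32)) = 7^5 = 16807 multiplications
Difference: 5832 - 16807 = -10975 (Strassen uses MORE here due to padding overhead — for small or just-over-power-of-2 n, padding can outweigh the per-level savings)

Standard: 5832 multiplications (18^3). Strassen: 16807 multiplications (7^5, after padding to 32x32). Strassen reduces 8 recursive multiplications to 7 at each level.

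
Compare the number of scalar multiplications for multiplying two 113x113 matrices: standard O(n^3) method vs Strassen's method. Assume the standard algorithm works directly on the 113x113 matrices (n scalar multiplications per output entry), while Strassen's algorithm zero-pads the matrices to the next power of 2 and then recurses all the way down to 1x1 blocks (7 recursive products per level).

Matrix multiplication for 113x113 matrices:

Strassen's algorithm requires power-of-2 dimensions. Pad 113x113 to 128x128 (next power of 2).

Standard algorithm: 113^3 = 1442897 multiplications
Strassen's algorithm: 7^(log2(128)) = 7^7 = 823543 multiplications
Savings: 1442897 - 823543 = 619354 multiplications

Standard: 1442897 multiplications (113^3). Strassen: 823543 multiplications (7^7, after padding to 128x128). Strassen reduces 8 recursive multiplications to 7 at each level.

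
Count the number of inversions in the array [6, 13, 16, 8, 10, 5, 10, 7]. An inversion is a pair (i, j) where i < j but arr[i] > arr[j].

Finding inversions in [6, 13, 16, 8, 10, 5, 10, 7]:

(0, 5): arr[0]=6 > arr[5]=5
(1, 3): arr[1]=13 > arr[3]=8
(1, 4): arr[1]=13 > arr[4]=10
(1, 5): arr[1]=13 > arr[5]=5
(1, 6): arr[1]=13 > arr[6]=10
(1, 7): arr[1]=13 > arr[7]=7
(2, 3): arr[2]=16 > arr[3]=8
(2, 4): arr[2]=16 > arr[4]=10
(2, 5): arr[2]=16 > arr[5]=5
(2, 6): arr[2]=16 > arr[6]=10
(2, 7): arr[2]=16 > arr[7]=7
(3, 5): arr[3]=8 > arr[5]=5
(3, 7): arr[3]=8 > arr[7]=7
(4, 5): arr[4]=10 > arr[5]=5
(4, 7): arr[4]=10 > arr[7]=7
(6, 7): arr[6]=10 > arr[7]=7

Total inversions: 16

The array has 16 inversion(s): (0,5), (1,3), (1,4), (1,5), (1,6), (1,7), (2,3), (2,4), (2,5), (2,6), (2,7), (3,5), (3,7), (4,5), (4,7), (6,7). Each pair (i,j) satisfies i < j and arr[i] > arr[j].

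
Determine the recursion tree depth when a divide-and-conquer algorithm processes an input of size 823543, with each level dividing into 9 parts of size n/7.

For divide and conquer with division factor 7:

Problem sizes at each level:
Level 0: 823543
Level 1: 117649
Level 2: 16807
Level 3: 2401
Level 4: 343
Level 5: 49
Level 6: 7
Level 7: 1

The root is level 0 and the size-1 base case is level 7 (the tree spans levels 0 through 7, i.e. 8 levels counting the root), so the depth is the number of divisions: log_7(823543) = 7

The recursion tree depth is log_7(823543) = 7. At each level, the problem size is divided by 7, so it takes 7 divisions to reduce to a base case of size 1. The algorithm makes 9 recursive calls at each level.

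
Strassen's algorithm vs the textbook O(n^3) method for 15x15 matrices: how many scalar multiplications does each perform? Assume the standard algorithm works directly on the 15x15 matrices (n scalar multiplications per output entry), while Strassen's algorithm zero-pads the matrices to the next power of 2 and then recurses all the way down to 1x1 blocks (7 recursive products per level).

Matrix multiplication for 15x15 matrices:

Strassen's algorithm requires power-of-2 dimensions. Pad 15x15 to 16x16 (next power of 2).

Standard algorithm: 15^3 = 3375 multiplications
Strassen's algorithm: 7^(log2(16)) = 7^4 = 2401 multiplications
Savings: 3375 - 2401 = 974 multiplications

Standard: 3375 multiplications (15^3). Strassen: 2401 multiplications (7^4, after padding to 16x16). Strassen reduces 8 recursive multiplications to 7 at each level.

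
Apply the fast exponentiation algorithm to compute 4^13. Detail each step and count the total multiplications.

Computing 4^13 by squaring (build up from 4^1; each line after the first costs one multiplication):

4^1 = 4
4^2 = (4^1)^2 = 4^2 = 16
4^3 = 4 * 4^2 = 4 * 16 = 64
4^6 = (4^3)^2 = 64^2 = 4096
4^12 = (4^6)^2 = 4096^2 = 16777216
4^13 = 4 * 4^12 = 4 * 16777216 = 67108864

Result: 67108864
Multiplications needed: 5 (5 lines after 4^1)

4^13 = 67108864. Using exponentiation by squaring, this requires 5 multiplications. The key idea: if the exponent is even, square the half-power; if odd, multiply by the base once.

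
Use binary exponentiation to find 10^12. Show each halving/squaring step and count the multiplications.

Computing 10^12 by squaring (build up from 10^1; each line after the first costs one multiplication):

10^1 = 10
10^2 = (10^1)^2 = 10^2 = 100
10^3 = 10 * 10^2 = 10 * 100 = 1000
10^6 = (10^3)^2 = 1000^2 = 1000000
10^12 = (10^6)^2 = 1000000^2 = 1000000000000

Result: 1000000000000
Multiplications needed: 4 (4 lines after 10^1)

10^12 = 1000000000000. Using exponentiation by squaring, this requires 4 multiplications. The key idea: if the exponent is even, square the half-power; if odd, multiply by the base once.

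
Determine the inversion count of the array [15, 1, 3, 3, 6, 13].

Finding inversions in [15, 1, 3, 3, 6, 13]:

(0, 1): arr[0]=15 > arr[1]=1
(0, 2): arr[0]=15 > arr[2]=3
(0, 3): arr[0]=15 > arr[3]=3
(0, 4): arr[0]=15 > arr[4]=6
(0, 5): arr[0]=15 > arr[5]=13

Total inversions: 5

The array has 5 inversion(s): (0,1), (0,2), (0,3), (0,4), (0,5). Each pair (i,j) satisfies i < j and arr[i] > arr[j].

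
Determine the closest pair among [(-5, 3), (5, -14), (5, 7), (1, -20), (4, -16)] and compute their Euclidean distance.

Computing all pairwise distances among 5 points:

d((-5, 3), (5, -14)) = 19.7231
d((-5, 3), (5, 7)) = 10.7703
d((-5, 3), (1, -20)) = 23.7697
d((-5, 3), (4, -16)) = 21.0238
d((5, -14), (5, 7)) = 21.0
d((5, -14), (1, -20)) = 7.2111
d((5, -14), (4, -16)) = 2.2361 <-- minimum
d((5, 7), (1, -20)) = 27.2947
d((5, 7), (4, -16)) = 23.0217
d((1, -20), (4, -16)) = 5.0

Closest pair: (5, -14) and (4, -16) with distance 2.2361

The closest pair is (5, -14) and (4, -16) with Euclidean distance 2.2361. For 5 points, brute-force pairwise comparison is shown above. For large n, the divide-and-conquer algorithm (sort by x, recurse on halves, check the dividing strip) achieves O(n log n).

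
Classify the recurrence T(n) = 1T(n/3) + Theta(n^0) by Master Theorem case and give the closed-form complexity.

Master Theorem for T(n) = 1T(n/3) + O(n^0):

a = 1, b = 3, c = 0
log_b(a) = log_3(1) = 0.0000

Case 2: c = 0 = log_3(1) = 0.0000
T(n) = O(n^0 log n) = O(log n)

For T(n) = 1T(n/3) + O(n^0): log_3(1) = 0.0000. This is Case 2 of the Master Theorem (c = log_b(a), equal work at all levels), giving O(log n).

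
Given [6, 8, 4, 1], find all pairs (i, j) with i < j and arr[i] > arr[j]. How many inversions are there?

Finding inversions in [6, 8, 4, 1]:

(0, 2): arr[0]=6 > arr[2]=4
(0, 3): arr[0]=6 > arr[3]=1
(1, 2): arr[1]=8 > arr[2]=4
(1, 3): arr[1]=8 > arr[3]=1
(2, 3): arr[2]=4 > arr[3]=1

Total inversions: 5

The array has 5 inversion(s): (0,2), (0,3), (1,2), (1,3), (2,3). Each pair (i,j) satisfies i < j and arr[i] > arr[j].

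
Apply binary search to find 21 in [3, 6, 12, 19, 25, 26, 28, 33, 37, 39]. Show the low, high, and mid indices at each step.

Binary search for 21 in [3, 6, 12, 19, 25, 26, 28, 33, 37, 39]:

lo=0, hi=9, mid=4, arr[mid]=25 -> 25 > 21, search left half
lo=0, hi=3, mid=1, arr[mid]=6 -> 6 < 21, search right half
lo=2, hi=3, mid=2, arr[mid]=12 -> 12 < 21, search right half
lo=3, hi=3, mid=3, arr[mid]=19 -> 19 < 21, search right half
lo=4 > hi=3, target 21 not found

Binary search determines that 21 is not in the array after 4 comparisons. The search space was exhausted without finding the target.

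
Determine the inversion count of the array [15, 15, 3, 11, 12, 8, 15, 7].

Finding inversions in [15, 15, 3, 11, 12, 8, 15, 7]:

(0, 2): arr[0]=15 > arr[2]=3
(0, 3): arr[0]=15 > arr[3]=11
(0, 4): arr[0]=15 > arr[4]=12
(0, 5): arr[0]=15 > arr[5]=8
(0, 7): arr[0]=15 > arr[7]=7
(1, 2): arr[1]=15 > arr[2]=3
(1, 3): arr[1]=15 > arr[3]=11
(1, 4): arr[1]=15 > arr[4]=12
(1, 5): arr[1]=15 > arr[5]=8
(1, 7): arr[1]=15 > arr[7]=7
(3, 5): arr[3]=11 > arr[5]=8
(3, 7): arr[3]=11 > arr[7]=7
(4, 5): arr[4]=12 > arr[5]=8
(4, 7): arr[4]=12 > arr[7]=7
(5, 7): arr[5]=8 > arr[7]=7
(6, 7): arr[6]=15 > arr[7]=7

Total inversions: 16

The array has 16 inversion(s): (0,2), (0,3), (0,4), (0,5), (0,7), (1,2), (1,3), (1,4), (1,5), (1,7), (3,5), (3,7), (4,5), (4,7), (5,7), (6,7). Each pair (i,j) satisfies i < j and arr[i] > arr[j].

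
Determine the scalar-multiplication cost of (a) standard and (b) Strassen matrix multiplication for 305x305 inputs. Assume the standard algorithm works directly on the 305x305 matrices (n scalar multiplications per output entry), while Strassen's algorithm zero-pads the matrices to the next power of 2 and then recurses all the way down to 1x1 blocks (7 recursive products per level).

Matrix multiplication for 305x305 matrices:

Strassen's algorithm requires power-of-2 dimensions. Pad 305x305 to 512x512 (next power of 2).

Standard algorithm: 305^3 = 28372625 multiplications
Strassen's algorithm: 7^(log2(512)) = 7^9 = 40353607 multiplications
Difference: 28372625 - 40353607 = -11980982 (Strassen uses MORE here due to padding overhead — for small or just-over-power-of-2 n, padding can outweigh the per-level savings)

Standard: 28372625 multiplications (305^3). Strassen: 40353607 multiplications (7^9, after padding to 512x512). Strassen reduces 8 recursive multiplications to 7 at each level.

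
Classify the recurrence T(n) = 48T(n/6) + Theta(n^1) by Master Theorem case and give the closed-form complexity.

Master Theorem for T(n) = 48T(n/6) + O(n^1):

a = 48, b = 6, c = 1
log_b(a) = log_6(48) = 2.1606

Case 1: c = 1 < log_6(48) = 2.1606
T(n) = O(n^(log_6 48))

For T(n) = 48T(n/6) + O(n^1): log_6(48) = 2.1606. This is Case 1 of the Master Theorem (c < log_b(a), work dominated by leaves), giving O(n^(log_6 48)).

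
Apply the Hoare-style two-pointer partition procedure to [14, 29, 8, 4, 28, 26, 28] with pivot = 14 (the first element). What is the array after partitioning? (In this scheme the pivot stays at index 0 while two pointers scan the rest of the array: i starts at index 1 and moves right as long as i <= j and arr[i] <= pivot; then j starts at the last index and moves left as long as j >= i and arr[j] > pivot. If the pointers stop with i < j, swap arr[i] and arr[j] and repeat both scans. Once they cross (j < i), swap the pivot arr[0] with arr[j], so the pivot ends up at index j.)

Hoare-style two-pointer partition with pivot = 14:

Initial array: [14, 29, 8, 4, 28, 26, 28]

Pointers start at i = 1, j = 6.
i stops at index 1 (arr[1]=29 > 14), j stops at index 3 (arr[3]=4 <= 14): swap arr[1] and arr[3], array becomes [14, 4, 8, 29, 28, 26, 28]
i ends at 3, j ends at 2: the pointers have crossed (j < i), so scanning stops.

Swap pivot arr[0] with arr[2] to place pivot at position 2: [8, 4, 14, 29, 28, 26, 28]
Pivot position: 2

After partitioning with pivot 14, the array becomes [8, 4, 14, 29, 28, 26, 28]. The pivot is placed at index 2. All elements to the left of the pivot are <= 14, and all elements to the right are > 14.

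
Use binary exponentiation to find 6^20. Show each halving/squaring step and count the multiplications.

Computing 6^20 by squaring (build up from 6^1; each line after the first costs one multiplication):

6^1 = 6
6^2 = (6^1)^2 = 6^2 = 36
6^4 = (6^2)^2 = 36^2 = 1296
6^5 = 6 * 6^4 = 6 * 1296 = 7776
6^10 = (6^5)^2 = 7776^2 = 60466176
6^20 = (6^10)^2 = 60466176^2 = 3656158440062976

Result: 3656158440062976
Multiplications needed: 5 (5 lines after 6^1)

6^20 = 3656158440062976. Using exponentiation by squaring, this requires 5 multiplications. The key idea: if the exponent is even, square the half-power; if odd, multiply by the base once.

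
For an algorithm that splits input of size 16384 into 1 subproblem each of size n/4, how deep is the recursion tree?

For divide and conquer with division factor 4:

Problem sizes at each level:
Level 0: 16384
Level 1: 4096
Level 2: 1024
Level 3: 256
Level 4: 64
Level 5: 16
Level 6: 4
Level 7: 1

The root is level 0 and the size-1 base case is level 7 (the tree spans levels 0 through 7, i.e. 8 levels counting the root), so the depth is the number of divisions: log_4(16384) = 7

The recursion tree depth is log_4(16384) = 7. At each level, the problem size is divided by 4, so it takes 7 divisions to reduce to a base case of size 1. The algorithm makes 1 recursive call at each level.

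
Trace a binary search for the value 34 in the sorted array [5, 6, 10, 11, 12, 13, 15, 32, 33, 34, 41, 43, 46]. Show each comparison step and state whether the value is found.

Binary search for 34 in [5, 6, 10, 11, 12, 13, 15, 32, 33, 34, 41, 43, 46]:

lo=0, hi=12, mid=6, arr[mid]=15 -> 15 < 34, search right half
lo=7, hi=12, mid=9, arr[mid]=34 -> Found target at index 9!

Binary search finds 34 at index 9 after 2 comparisons. The search repeatedly halves the search space by comparing with the middle element.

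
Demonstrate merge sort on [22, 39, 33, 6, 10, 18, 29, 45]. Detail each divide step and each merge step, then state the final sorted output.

Merge sort trace:

Split: [22, 39, 33, 6, 10, 18, 29, 45] -> [22, 39, 33, 6] and [10, 18, 29, 45]
  Split: [22, 39, 33, 6] -> [22, 39] and [33, 6]
    Split: [22, 39] -> [22] and [39]
    Merge: [22] + [39] -> [22, 39]
    Split: [33, 6] -> [33] and [6]
    Merge: [33] + [6] -> [6, 33]
  Merge: [22, 39] + [6, 33] -> [6, 22, 33, 39]
  Split: [10, 18, 29, 45] -> [10, 18] and [29, 45]
    Split: [10, 18] -> [10] and [18]
    Merge: [10] + [18] -> [10, 18]
    Split: [29, 45] -> [29] and [45]
    Merge: [29] + [45] -> [29, 45]
  Merge: [10, 18] + [29, 45] -> [10, 18, 29, 45]
Merge: [6, 22, 33, 39] + [10, 18, 29, 45] -> [6, 10, 18, 22, 29, 33, 39, 45]

Final sorted array: [6, 10, 18, 22, 29, 33, 39, 45]

The merge sort proceeds by recursively splitting the array and merging sorted halves.
After all merges, the sorted array is [6, 10, 18, 22, 29, 33, 39, 45].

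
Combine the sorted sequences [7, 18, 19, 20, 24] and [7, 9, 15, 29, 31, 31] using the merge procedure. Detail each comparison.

Merging process:

Compare 7 vs 7: take 7 from left. Merged: [7]
Compare 18 vs 7: take 7 from right. Merged: [7, 7]
Compare 18 vs 9: take 9 from right. Merged: [7, 7, 9]
Compare 18 vs 15: take 15 from right. Merged: [7, 7, 9, 15]
Compare 18 vs 29: take 18 from left. Merged: [7, 7, 9, 15, 18]
Compare 19 vs 29: take 19 from left. Merged: [7, 7, 9, 15, 18, 19]
Compare 20 vs 29: take 20 from left. Merged: [7, 7, 9, 15, 18, 19, 20]
Compare 24 vs 29: take 24 from left. Merged: [7, 7, 9, 15, 18, 19, 20, 24]
Append remaining from right: [29, 31, 31]. Merged: [7, 7, 9, 15, 18, 19, 20, 24, 29, 31, 31]

Final merged array: [7, 7, 9, 15, 18, 19, 20, 24, 29, 31, 31]
Total comparisons: 8

The merged array is [7, 7, 9, 15, 18, 19, 20, 24, 29, 31, 31], requiring 8 comparisons. The merge step runs in O(n) time where n is the total number of elements.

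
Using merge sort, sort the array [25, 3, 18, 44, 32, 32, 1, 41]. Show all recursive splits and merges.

Merge sort trace:

Split: [25, 3, 18, 44, 32, 32, 1, 41] -> [25, 3, 18, 44] and [32, 32, 1, 41]
  Split: [25, 3, 18, 44] -> [25, 3] and [18, 44]
    Split: [25, 3] -> [25] and [3]
    Merge: [25] + [3] -> [3, 25]
    Split: [18, 44] -> [18] and [44]
    Merge: [18] + [44] -> [18, 44]
  Merge: [3, 25] + [18, 44] -> [3, 18, 25, 44]
  Split: [32, 32, 1, 41] -> [32, 32] and [1, 41]
    Split: [32, 32] -> [32] and [32]
    Merge: [32] + [32] -> [32, 32]
    Split: [1, 41] -> [1] and [41]
    Merge: [1] + [41] -> [1, 41]
  Merge: [32, 32] + [1, 41] -> [1, 32, 32, 41]
Merge: [3, 18, 25, 44] + [1, 32, 32, 41] -> [1, 3, 18, 25, 32, 32, 41, 44]

Final sorted array: [1, 3, 18, 25, 32, 32, 41, 44]

The merge sort proceeds by recursively splitting the array and merging sorted halves.
After all merges, the sorted array is [1, 3, 18, 25, 32, 32, 41, 44].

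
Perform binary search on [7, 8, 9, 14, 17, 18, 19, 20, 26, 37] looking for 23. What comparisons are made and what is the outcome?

Binary search for 23 in [7, 8, 9, 14, 17, 18, 19, 20, 26, 37]:

lo=0, hi=9, mid=4, arr[mid]=17 -> 17 < 23, search right half
lo=5, hi=9, mid=7, arr[mid]=20 -> 20 < 23, search right half
lo=8, hi=9, mid=8, arr[mid]=26 -> 26 > 23, search left half
lo=8 > hi=7, target 23 not found

Binary search determines that 23 is not in the array after 3 comparisons. The search space was exhausted without finding the target.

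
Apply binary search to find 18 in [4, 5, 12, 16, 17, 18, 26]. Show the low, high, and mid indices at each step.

Binary search for 18 in [4, 5, 12, 16, 17, 18, 26]:

lo=0, hi=6, mid=3, arr[mid]=16 -> 16 < 18, search right half
lo=4, hi=6, mid=5, arr[mid]=18 -> Found target at index 5!

Binary search finds 18 at index 5 after 2 comparisons. The search repeatedly halves the search space by comparing with the middle element.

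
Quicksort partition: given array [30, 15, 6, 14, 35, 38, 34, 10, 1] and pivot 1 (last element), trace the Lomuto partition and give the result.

Lomuto partition with pivot = 1:

Initial array: [30, 15, 6, 14, 35, 38, 34, 10, 1]

arr[0]=30 > 1: no swap
arr[1]=15 > 1: no swap
arr[2]=6 > 1: no swap
arr[3]=14 > 1: no swap
arr[4]=35 > 1: no swap
arr[5]=38 > 1: no swap
arr[6]=34 > 1: no swap
arr[7]=10 > 1: no swap

Place pivot at position 0: [1, 15, 6, 14, 35, 38, 34, 10, 30]
Pivot position: 0

After partitioning with pivot 1, the array becomes [1, 15, 6, 14, 35, 38, 34, 10, 30]. The pivot is placed at index 0. All elements to the left of the pivot are <= 1, and all elements to the right are > 1.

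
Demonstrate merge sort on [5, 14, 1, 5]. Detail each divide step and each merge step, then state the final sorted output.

Merge sort trace:

Split: [5, 14, 1, 5] -> [5, 14] and [1, 5]
  Split: [5, 14] -> [5] and [14]
  Merge: [5] + [14] -> [5, 14]
  Split: [1, 5] -> [1] and [5]
  Merge: [1] + [5] -> [1, 5]
Merge: [5, 14] + [1, 5] -> [1, 5, 5, 14]

Final sorted array: [1, 5, 5, 14]

The merge sort proceeds by recursively splitting the array and merging sorted halves.
After all merges, the sorted array is [1, 5, 5, 14].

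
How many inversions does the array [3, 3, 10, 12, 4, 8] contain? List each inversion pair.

Finding inversions in [3, 3, 10, 12, 4, 8]:

(2, 4): arr[2]=10 > arr[4]=4
(2, 5): arr[2]=10 > arr[5]=8
(3, 4): arr[3]=12 > arr[4]=4
(3, 5): arr[3]=12 > arr[5]=8

Total inversions: 4

The array has 4 inversion(s): (2,4), (2,5), (3,4), (3,5). Each pair (i,j) satisfies i < j and arr[i] > arr[j].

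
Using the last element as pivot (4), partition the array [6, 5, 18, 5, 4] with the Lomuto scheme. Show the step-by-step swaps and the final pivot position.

Lomuto partition with pivot = 4:

Initial array: [6, 5, 18, 5, 4]

arr[0]=6 > 4: no swap
arr[1]=5 > 4: no swap
arr[2]=18 > 4: no swap
arr[3]=5 > 4: no swap

Place pivot at position 0: [4, 5, 18, 5, 6]
Pivot position: 0

After partitioning with pivot 4, the array becomes [4, 5, 18, 5, 6]. The pivot is placed at index 0. All elements to the left of the pivot are <= 4, and all elements to the right are > 4.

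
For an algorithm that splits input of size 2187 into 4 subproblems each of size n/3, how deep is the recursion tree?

For divide and conquer with division factor 3:

Problem sizes at each level:
Level 0: 2187
Level 1: 729
Level 2: 243
Level 3: 81
Level 4: 27
Level 5: 9
Level 6: 3
Level 7: 1

The root is level 0 and the size-1 base case is level 7 (the tree spans levels 0 through 7, i.e. 8 levels counting the root), so the depth is the number of divisions: log_3(2187) = 7

The recursion tree depth is log_3(2187) = 7. At each level, the problem size is divided by 3, so it takes 7 divisions to reduce to a base case of size 1. The algorithm makes 4 recursive calls at each level.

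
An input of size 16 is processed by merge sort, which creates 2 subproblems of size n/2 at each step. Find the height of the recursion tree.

For divide and conquer with division factor 2:

Problem sizes at each level:
Level 0: 16
Level 1: 8
Level 2: 4
Level 3: 2
Level 4: 1

The root is level 0 and the size-1 base case is level 4 (the tree spans levels 0 through 4, i.e. 5 levels counting the root), so the depth is the number of divisions: log_2(16) = 4

The recursion tree depth is log_2(16) = 4. At each level, the problem size is divided by 2, so it takes 4 divisions to reduce to a base case of size 1. The algorithm makes 2 recursive calls at each level.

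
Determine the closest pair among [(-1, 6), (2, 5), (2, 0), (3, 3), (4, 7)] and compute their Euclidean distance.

Computing all pairwise distances among 5 points:

d((-1, 6), (2, 5)) = 3.1623
d((-1, 6), (2, 0)) = 6.7082
d((-1, 6), (3, 3)) = 5.0
d((-1, 6), (4, 7)) = 5.099
d((2, 5), (2, 0)) = 5.0
d((2, 5), (3, 3)) = 2.2361 <-- minimum
d((2, 5), (4, 7)) = 2.8284
d((2, 0), (3, 3)) = 3.1623
d((2, 0), (4, 7)) = 7.2801
d((3, 3), (4, 7)) = 4.1231

Closest pair: (2, 5) and (3, 3) with distance 2.2361

The closest pair is (2, 5) and (3, 3) with Euclidean distance 2.2361. For 5 points, brute-force pairwise comparison is shown above. For large n, the divide-and-conquer algorithm (sort by x, recurse on halves, check the dividing strip) achieves O(n log n).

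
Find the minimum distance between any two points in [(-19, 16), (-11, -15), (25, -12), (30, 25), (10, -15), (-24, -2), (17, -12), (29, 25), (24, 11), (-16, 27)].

Computing all pairwise distances among 10 points:

d((-19, 16), (-11, -15)) = 32.0156
d((-19, 16), (25, -12)) = 52.1536
d((-19, 16), (30, 25)) = 49.8197
d((-19, 16), (10, -15)) = 42.45
d((-19, 16), (-24, -2)) = 18.6815
d((-19, 16), (17, -12)) = 45.607
d((-19, 16), (29, 25)) = 48.8365
d((-19, 16), (24, 11)) = 43.2897
d((-19, 16), (-16, 27)) = 11.4018
d((-11, -15), (25, -12)) = 36.1248
d((-11, -15), (30, 25)) = 57.28
d((-11, -15), (10, -15)) = 21.0
d((-11, -15), (-24, -2)) = 18.3848
d((-11, -15), (17, -12)) = 28.1603
d((-11, -15), (29, 25)) = 56.5685
d((-11, -15), (24, 11)) = 43.6005
d((-11, -15), (-16, 27)) = 42.2966
d((25, -12), (30, 25)) = 37.3363
d((25, -12), (10, -15)) = 15.2971
d((25, -12), (-24, -2)) = 50.01
d((25, -12), (17, -12)) = 8.0
d((25, -12), (29, 25)) = 37.2156
d((25, -12), (24, 11)) = 23.0217
d((25, -12), (-16, 27)) = 56.5862
d((30, 25), (10, -15)) = 44.7214
d((30, 25), (-24, -2)) = 60.3738
d((30, 25), (17, -12)) = 39.2173
d((30, 25), (29, 25)) = 1.0 <-- minimum
d((30, 25), (24, 11)) = 15.2315
d((30, 25), (-16, 27)) = 46.0435
d((10, -15), (-24, -2)) = 36.4005
d((10, -15), (17, -12)) = 7.6158
d((10, -15), (29, 25)) = 44.2832
d((10, -15), (24, 11)) = 29.5296
d((10, -15), (-16, 27)) = 49.3964
d((-24, -2), (17, -12)) = 42.2019
d((-24, -2), (29, 25)) = 59.4811
d((-24, -2), (24, 11)) = 49.7293
d((-24, -2), (-16, 27)) = 30.0832
d((17, -12), (29, 25)) = 38.8973
d((17, -12), (24, 11)) = 24.0416
d((17, -12), (-16, 27)) = 51.0882
d((29, 25), (24, 11)) = 14.8661
d((29, 25), (-16, 27)) = 45.0444
d((24, 11), (-16, 27)) = 43.0813

Closest pair: (30, 25) and (29, 25) with distance 1.0

The closest pair is (30, 25) and (29, 25) with Euclidean distance 1.0. For 10 points, brute-force pairwise comparison is shown above. For large n, the divide-and-conquer algorithm (sort by x, recurse on halves, check the dividing strip) achieves O(n log n).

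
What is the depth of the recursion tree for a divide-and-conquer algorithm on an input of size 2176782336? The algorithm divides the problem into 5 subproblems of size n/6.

For divide and conquer with division factor 6:

Problem sizes at each level:
Level 0: 2176782336
Level 1: 362797056
Level 2: 60466176
Level 3: 10077696
Level 4: 1679616
Level 5: 279936
Level 6: 46656
Level 7: 7776
Level 8: 1296
Level 9: 216
Level 10: 36
Level 11: 6
Level 12: 1

The root is level 0 and the size-1 base case is level 12 (the tree spans levels 0 through 12, i.e. 13 levels counting the root), so the depth is the number of divisions: log_6(2176782336) = 12

The recursion tree depth is log_6(2176782336) = 12. At each level, the problem size is divided by 6, so it takes 12 divisions to reduce to a base case of size 1. The algorithm makes 5 recursive calls at each level.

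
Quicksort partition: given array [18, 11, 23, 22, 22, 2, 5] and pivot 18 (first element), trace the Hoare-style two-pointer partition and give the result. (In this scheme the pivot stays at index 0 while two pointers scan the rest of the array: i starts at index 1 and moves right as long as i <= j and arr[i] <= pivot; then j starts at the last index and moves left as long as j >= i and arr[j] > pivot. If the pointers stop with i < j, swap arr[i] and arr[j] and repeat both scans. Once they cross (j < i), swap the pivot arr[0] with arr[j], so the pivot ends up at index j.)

Hoare-style two-pointer partition with pivot = 18:

Initial array: [18, 11, 23, 22, 22, 2, 5]

Pointers start at i = 1, j = 6.
i stops at index 2 (arr[2]=23 > 18), j stops at index 6 (arr[6]=5 <= 18): swap arr[2] and arr[6], array becomes [18, 11, 5, 22, 22, 2, 23]
i stops at index 3 (arr[3]=22 > 18), j stops at index 5 (arr[5]=2 <= 18): swap arr[3] and arr[5], array becomes [18, 11, 5, 2, 22, 22, 23]
i ends at 4, j ends at 3: the pointers have crossed (j < i), so scanning stops.

Swap pivot arr[0] with arr[3] to place pivot at position 3: [2, 11, 5, 18, 22, 22, 23]
Pivot position: 3

After partitioning with pivot 18, the array becomes [2, 11, 5, 18, 22, 22, 23]. The pivot is placed at index 3. All elements to the left of the pivot are <= 18, and all elements to the right are > 18.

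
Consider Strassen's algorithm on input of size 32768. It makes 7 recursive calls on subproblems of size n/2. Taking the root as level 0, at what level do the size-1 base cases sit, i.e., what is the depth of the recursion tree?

For divide and conquer with division factor 2:

Problem sizes at each level:
Level 0: 32768
Level 1: 16384
Level 2: 8192
Level 3: 4096
Level 4: 2048
Level 5: 1024
Level 6: 512
Level 7: 256
Level 8: 128
Level 9: 64
Level 10: 32
Level 11: 16
Level 12: 8
Level 13: 4
Level 14: 2
Level 15: 1

The root is level 0 and the size-1 base case is level 15 (the tree spans levels 0 through 15, i.e. 16 levels counting the root), so the depth is the number of divisions: log_2(32768) = 15

The recursion tree depth is log_2(32768) = 15. At each level, the problem size is divided by 2, so it takes 15 divisions to reduce to a base case of size 1. The algorithm makes 7 recursive calls at each level.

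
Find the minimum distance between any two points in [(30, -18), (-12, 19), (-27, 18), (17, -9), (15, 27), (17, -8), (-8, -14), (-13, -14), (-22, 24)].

Computing all pairwise distances among 9 points:

d((30, -18), (-12, 19)) = 55.9732
d((30, -18), (-27, 18)) = 67.4166
d((30, -18), (17, -9)) = 15.8114
d((30, -18), (15, 27)) = 47.4342
d((30, -18), (17, -8)) = 16.4012
d((30, -18), (-8, -14)) = 38.2099
d((30, -18), (-13, -14)) = 43.1856
d((30, -18), (-22, 24)) = 66.8431
d((-12, 19), (-27, 18)) = 15.0333
d((-12, 19), (17, -9)) = 40.3113
d((-12, 19), (15, 27)) = 28.1603
d((-12, 19), (17, -8)) = 39.6232
d((-12, 19), (-8, -14)) = 33.2415
d((-12, 19), (-13, -14)) = 33.0151
d((-12, 19), (-22, 24)) = 11.1803
d((-27, 18), (17, -9)) = 51.6236
d((-27, 18), (15, 27)) = 42.9535
d((-27, 18), (17, -8)) = 51.1077
d((-27, 18), (-8, -14)) = 37.2156
d((-27, 18), (-13, -14)) = 34.9285
d((-27, 18), (-22, 24)) = 7.8102
d((17, -9), (15, 27)) = 36.0555
d((17, -9), (17, -8)) = 1.0 <-- minimum
d((17, -9), (-8, -14)) = 25.4951
d((17, -9), (-13, -14)) = 30.4138
d((17, -9), (-22, 24)) = 51.0882
d((15, 27), (17, -8)) = 35.0571
d((15, 27), (-8, -14)) = 47.0106
d((15, 27), (-13, -14)) = 49.6488
d((15, 27), (-22, 24)) = 37.1214
d((17, -8), (-8, -14)) = 25.7099
d((17, -8), (-13, -14)) = 30.5941
d((17, -8), (-22, 24)) = 50.448
d((-8, -14), (-13, -14)) = 5.0
d((-8, -14), (-22, 24)) = 40.4969
d((-13, -14), (-22, 24)) = 39.0512

Closest pair: (17, -9) and (17, -8) with distance 1.0

The closest pair is (17, -9) and (17, -8) with Euclidean distance 1.0. For 9 points, brute-force pairwise comparison is shown above. For large n, the divide-and-conquer algorithm (sort by x, recurse on halves, check the dividing strip) achieves O(n log n).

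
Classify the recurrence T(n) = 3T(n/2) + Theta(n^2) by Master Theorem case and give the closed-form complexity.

Master Theorem for T(n) = 3T(n/2) + O(n^2):

a = 3, b = 2, c = 2
log_b(a) = log_2(3) = 1.5850

Case 3: c = 2 > log_2(3) = 1.5850
T(n) = O(n^2) = O(n^2)

For T(n) = 3T(n/2) + O(n^2): log_2(3) = 1.5850. This is Case 3 of the Master Theorem (c > log_b(a), work dominated by root), giving O(n^2).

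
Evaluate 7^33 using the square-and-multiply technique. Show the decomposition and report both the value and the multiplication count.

Computing 7^33 by squaring (build up from 7^1; each line after the first costs one multiplication):

7^1 = 7
7^2 = (7^1)^2 = 7^2 = 49
7^4 = (7^2)^2 = 49^2 = 2401
7^8 = (7^4)^2 = 2401^2 = 5764801
7^16 = (7^8)^2 = 5764801^2 = 33232930569601
7^32 = (7^16)^2 = 33232930569601^2 = 1104427674243920646305299201
7^33 = 7 * 7^32 = 7 * 1104427674243920646305299201 = 7730993719707444524137094407

Result: 7730993719707444524137094407
Multiplications needed: 6 (6 lines after 7^1)

7^33 = 7730993719707444524137094407. Using exponentiation by squaring, this requires 6 multiplications. The key idea: if the exponent is even, square the half-power; if odd, multiply by the base once.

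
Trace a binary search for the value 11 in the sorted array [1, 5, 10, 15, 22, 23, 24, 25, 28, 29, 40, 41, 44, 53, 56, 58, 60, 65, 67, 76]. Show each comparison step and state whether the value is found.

Binary search for 11 in [1, 5, 10, 15, 22, 23, 24, 25, 28, 29, 40, 41, 44, 53, 56, 58, 60, 65, 67, 76]:

lo=0, hi=19, mid=9, arr[mid]=29 -> 29 > 11, search left half
lo=0, hi=8, mid=4, arr[mid]=22 -> 22 > 11, search left half
lo=0, hi=3, mid=1, arr[mid]=5 -> 5 < 11, search right half
lo=2, hi=3, mid=2, arr[mid]=10 -> 10 < 11, search right half
lo=3, hi=3, mid=3, arr[mid]=15 -> 15 > 11, search left half
lo=3 > hi=2, target 11 not found

Binary search determines that 11 is not in the array after 5 comparisons. The search space was exhausted without finding the target.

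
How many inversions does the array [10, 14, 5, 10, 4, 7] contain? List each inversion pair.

Finding inversions in [10, 14, 5, 10, 4, 7]:

(0, 2): arr[0]=10 > arr[2]=5
(0, 4): arr[0]=10 > arr[4]=4
(0, 5): arr[0]=10 > arr[5]=7
(1, 2): arr[1]=14 > arr[2]=5
(1, 3): arr[1]=14 > arr[3]=10
(1, 4): arr[1]=14 > arr[4]=4
(1, 5): arr[1]=14 > arr[5]=7
(2, 4): arr[2]=5 > arr[4]=4
(3, 4): arr[3]=10 > arr[4]=4
(3, 5): arr[3]=10 > arr[5]=7

Total inversions: 10

The array has 10 inversion(s): (0,2), (0,4), (0,5), (1,2), (1,3), (1,4), (1,5), (2,4), (3,4), (3,5). Each pair (i,j) satisfies i < j and arr[i] > arr[j].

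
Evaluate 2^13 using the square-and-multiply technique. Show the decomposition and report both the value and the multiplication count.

Computing 2^13 by squaring (build up from 2^1; each line after the first costs one multiplication):

2^1 = 2
2^2 = (2^1)^2 = 2^2 = 4
2^3 = 2 * 2^2 = 2 * 4 = 8
2^6 = (2^3)^2 = 8^2 = 64
2^12 = (2^6)^2 = 64^2 = 4096
2^13 = 2 * 2^12 = 2 * 4096 = 8192

Result: 8192
Multiplications needed: 5 (5 lines after 2^1)

2^13 = 8192. Using exponentiation by squaring, this requires 5 multiplications. The key idea: if the exponent is even, square the half-power; if odd, multiply by the base once.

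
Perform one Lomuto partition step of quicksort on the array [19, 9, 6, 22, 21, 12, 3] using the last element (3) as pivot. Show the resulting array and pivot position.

Lomuto partition with pivot = 3:

Initial array: [19, 9, 6, 22, 21, 12, 3]

arr[0]=19 > 3: no swap
arr[1]=9 > 3: no swap
arr[2]=6 > 3: no swap
arr[3]=22 > 3: no swap
arr[4]=21 > 3: no swap
arr[5]=12 > 3: no swap

Place pivot at position 0: [3, 9, 6, 22, 21, 12, 19]
Pivot position: 0

After partitioning with pivot 3, the array becomes [3, 9, 6, 22, 21, 12, 19]. The pivot is placed at index 0. All elements to the left of the pivot are <= 3, and all elements to the right are > 3.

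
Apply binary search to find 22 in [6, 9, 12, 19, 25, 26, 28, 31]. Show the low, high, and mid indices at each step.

Binary search for 22 in [6, 9, 12, 19, 25, 26, 28, 31]:

lo=0, hi=7, mid=3, arr[mid]=19 -> 19 < 22, search right half
lo=4, hi=7, mid=5, arr[mid]=26 -> 26 > 22, search left half
lo=4, hi=4, mid=4, arr[mid]=25 -> 25 > 22, search left half
lo=4 > hi=3, target 22 not found

Binary search determines that 22 is not in the array after 3 comparisons. The search space was exhausted without finding the target.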